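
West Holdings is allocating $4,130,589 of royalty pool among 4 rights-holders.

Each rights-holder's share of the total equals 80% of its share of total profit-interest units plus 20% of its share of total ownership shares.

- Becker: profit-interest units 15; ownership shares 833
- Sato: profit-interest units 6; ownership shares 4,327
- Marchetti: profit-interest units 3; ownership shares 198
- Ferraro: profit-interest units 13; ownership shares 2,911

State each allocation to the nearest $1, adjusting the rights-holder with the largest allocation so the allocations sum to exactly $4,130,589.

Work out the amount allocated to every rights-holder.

Totals — profit-interest units 37, ownership shares 8,269.
Combined weights (80% profit-interest units + 20% ownership shares): Becker 0.3445; Sato 0.2344; Marchetti 0.0697; Ferraro 0.3515.
Proportional shares: Becker 1,422,871.69; Sato 968,150.89; Marchetti 287,711.37; Ferraro 1,451,855.06.
After rounding ($1): Becker $1,422,872; Sato $968,151; Marchetti $287,711; Ferraro $1,451,855. Sum = $4,130,589.
No rounding difference to absorb.

Becker: $1,422,872 | Sato: $968,151 | Marchetti: $287,711 | Ferraro: $1,451,855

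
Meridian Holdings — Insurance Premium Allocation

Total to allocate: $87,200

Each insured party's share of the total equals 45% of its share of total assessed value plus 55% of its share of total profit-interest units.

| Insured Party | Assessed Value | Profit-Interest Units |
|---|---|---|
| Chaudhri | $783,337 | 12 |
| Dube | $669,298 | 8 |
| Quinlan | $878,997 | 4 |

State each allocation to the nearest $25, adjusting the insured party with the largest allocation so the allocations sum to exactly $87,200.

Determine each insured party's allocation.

Chaudhri: $37,175 | Dube: $27,250 | Quinlan: $22,775

Totals — assessed value 2,331,632, profit-interest units 24.
Blended shares (45% assessed value + 55% profit-interest units): Chaudhri 0.4262; Dube 0.3125; Quinlan 0.2613.
Pro-rata amounts: Chaudhri 37,163.10; Dube 27,250.56; Quinlan 22,786.34.
At nearest $25: Chaudhri $37,175; Dube $27,250; Quinlan $22,775. Sum = $87,200.
Sum already equals the total — no adjustment.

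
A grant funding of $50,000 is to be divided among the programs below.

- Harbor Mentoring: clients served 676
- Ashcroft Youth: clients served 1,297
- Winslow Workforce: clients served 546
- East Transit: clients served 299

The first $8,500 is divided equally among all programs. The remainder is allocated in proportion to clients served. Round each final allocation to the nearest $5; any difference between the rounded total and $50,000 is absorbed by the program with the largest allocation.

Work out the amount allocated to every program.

Harbor Mentoring: $12,080; Ashcroft Youth: $21,225; Winslow Workforce: $10,165; East Transit: $6,530

$8,500 shared equally gives $2,125 per program.
Remainder $41,500 by clients served (total 2,818): Harbor Mentoring 9,955.29 → $9,955; Ashcroft Youth 19,100.60 → $19,100; Winslow Workforce 8,040.81 → $8,040; East Transit 4,403.30 → $4,405.
Totals: Harbor Mentoring $2,125 + $9,955 = $12,080; Ashcroft Youth $2,125 + $19,100 = $21,225; Winslow Workforce $2,125 + $8,040 = $10,165; East Transit $2,125 + $4,405 = $6,530.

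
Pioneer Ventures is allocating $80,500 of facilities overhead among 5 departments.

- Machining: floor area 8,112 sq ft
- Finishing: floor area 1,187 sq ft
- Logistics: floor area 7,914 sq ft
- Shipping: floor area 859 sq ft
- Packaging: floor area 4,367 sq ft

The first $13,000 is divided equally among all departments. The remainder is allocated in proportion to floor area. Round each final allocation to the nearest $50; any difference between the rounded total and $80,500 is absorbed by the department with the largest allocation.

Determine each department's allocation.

Machining: $27,000 | Finishing: $6,150 | Logistics: $26,400 | Shipping: $5,200 | Packaging: $15,750

Equal tier: $13,000 ÷ 5 = $2,600 apiece.
Remainder $67,500 by floor area (total 22,439): Machining 24,402.16 → $24,400; Finishing 3,570.68 → $3,550; Logistics 23,806.54 → $23,800; Shipping 2,584.01 → $2,600; Packaging 13,136.61 → $13,150.
Totals: Machining $2,600 + $24,400 = $27,000; Finishing $2,600 + $3,550 = $6,150; Logistics $2,600 + $23,800 = $26,400; Shipping $2,600 + $2,600 = $5,200; Packaging $2,600 + $13,150 = $15,750.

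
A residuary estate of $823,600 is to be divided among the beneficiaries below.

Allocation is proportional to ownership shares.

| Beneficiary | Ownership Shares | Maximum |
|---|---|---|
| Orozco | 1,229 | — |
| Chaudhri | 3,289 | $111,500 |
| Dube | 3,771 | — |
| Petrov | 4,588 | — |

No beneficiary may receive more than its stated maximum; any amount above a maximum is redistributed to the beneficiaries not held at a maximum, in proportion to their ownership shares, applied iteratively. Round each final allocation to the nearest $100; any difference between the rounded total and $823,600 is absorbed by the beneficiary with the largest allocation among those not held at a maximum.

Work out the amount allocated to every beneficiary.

Orozco: $91,300 | Chaudhri: $111,500 | Dube: $280,100 | Petrov: $340,700

Total ownership shares = 12,877.
Pro-rata shares before constraints: Orozco 78,605.61; Chaudhri 210,361.14; Dube 241,189.38; Petrov 293,443.88.
Cap binds for Chaudhri ($111,500); residual $712,100 reallocated over remaining ownership shares 9,588.
Redistributed shares: Orozco 91,277.73 → $91,300; Dube 280,071.87 → $280,100; Petrov 340,750.40 → $340,800.
Rounding difference −$100 applied to Petrov → $340,700.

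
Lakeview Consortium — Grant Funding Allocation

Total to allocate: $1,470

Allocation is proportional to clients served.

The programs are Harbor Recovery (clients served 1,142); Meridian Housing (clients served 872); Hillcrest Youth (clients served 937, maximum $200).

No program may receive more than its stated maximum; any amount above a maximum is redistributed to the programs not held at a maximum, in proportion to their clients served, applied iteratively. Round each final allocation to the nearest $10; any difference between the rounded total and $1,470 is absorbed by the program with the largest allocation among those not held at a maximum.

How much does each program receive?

Sum of clients served: 2,951.
Proportional shares (ignoring caps): Harbor Recovery 568.87; Meridian Housing 434.37; Hillcrest Youth 466.75.
Held at cap: Hillcrest Youth ($200); balance $1,270 reallocated over remaining clients served 2,014.
Redistributed shares: Harbor Recovery 720.13 → $720; Meridian Housing 549.87 → $550.

Harbor Recovery: $720 · Meridian Housing: $550 · Hillcrest Youth: $200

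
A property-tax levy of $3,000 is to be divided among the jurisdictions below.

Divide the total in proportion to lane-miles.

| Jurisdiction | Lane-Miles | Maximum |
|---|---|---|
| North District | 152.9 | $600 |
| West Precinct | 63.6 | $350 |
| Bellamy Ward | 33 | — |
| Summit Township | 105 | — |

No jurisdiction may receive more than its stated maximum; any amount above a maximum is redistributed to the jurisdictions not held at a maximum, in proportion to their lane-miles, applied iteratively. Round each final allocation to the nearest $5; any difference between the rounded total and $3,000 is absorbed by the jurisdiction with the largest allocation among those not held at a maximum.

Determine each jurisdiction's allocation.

Total lane-miles = 354.5.
Proportional shares (ignoring caps): North District 1,293.94; West Precinct 538.22; Bellamy Ward 279.27; Summit Township 888.58.
Held at cap: North District ($600), West Precinct ($350); residual $2,050 reallocated over remaining lane-miles 138.
Shares after redistribution: Bellamy Ward 490.22 → $490; Summit Township 1,559.78 → $1,560.

North District: $600; West Precinct: $350; Bellamy Ward: $490; Summit Township: $1,560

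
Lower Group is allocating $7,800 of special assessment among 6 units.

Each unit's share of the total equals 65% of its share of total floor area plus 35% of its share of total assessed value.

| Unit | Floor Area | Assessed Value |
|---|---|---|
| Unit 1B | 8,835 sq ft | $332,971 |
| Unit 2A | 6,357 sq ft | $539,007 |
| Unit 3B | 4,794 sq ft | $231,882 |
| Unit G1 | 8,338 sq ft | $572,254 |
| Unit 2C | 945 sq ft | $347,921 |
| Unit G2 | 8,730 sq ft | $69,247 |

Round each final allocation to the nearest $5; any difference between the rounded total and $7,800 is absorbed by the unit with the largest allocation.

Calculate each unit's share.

Floor area total 37,999; assessed value total 2,093,282.
Composite weights (65% floor area + 35% assessed value): Unit 1B 0.2068; Unit 2A 0.1989; Unit 3B 0.1208; Unit G1 0.2383; Unit 2C 0.0743; Unit G2 0.1609.
Unrounded shares: Unit 1B 1,613.06; Unit 2A 1,551.14; Unit 3B 942.05; Unit G1 1,858.81; Unit 2C 579.84; Unit G2 1,255.11.
Rounded to nearest $5: Unit 1B $1,615; Unit 2A $1,550; Unit 3B $940; Unit G1 $1,860; Unit 2C $580; Unit G2 $1,255. Sum = $7,800.
Sum already equals the total — no adjustment.

Unit 1B: $1,615; Unit 2A: $1,550; Unit 3B: $940; Unit G1: $1,860; Unit 2C: $580; Unit G2: $1,255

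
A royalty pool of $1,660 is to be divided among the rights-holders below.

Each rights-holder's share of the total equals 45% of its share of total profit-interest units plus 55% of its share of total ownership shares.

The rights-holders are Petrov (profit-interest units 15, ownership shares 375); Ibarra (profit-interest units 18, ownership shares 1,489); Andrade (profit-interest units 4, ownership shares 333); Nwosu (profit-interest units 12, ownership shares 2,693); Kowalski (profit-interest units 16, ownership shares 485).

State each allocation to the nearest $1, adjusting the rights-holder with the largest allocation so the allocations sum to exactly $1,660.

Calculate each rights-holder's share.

Totals — profit-interest units 65, ownership shares 5,375.
Blended shares (45% profit-interest units + 55% ownership shares): Petrov 0.1422; Ibarra 0.2770; Andrade 0.0618; Nwosu 0.3586; Kowalski 0.1604.
Unrounded shares: Petrov 236.08; Ibarra 459.78; Andrade 102.53; Nwosu 595.34; Kowalski 266.26.
Rounded to nearest $1: Petrov $236; Ibarra $460; Andrade $103; Nwosu $595; Kowalski $266. Sum = $1,660.
Sum already equals the total — no adjustment.

Petrov: $236; Ibarra: $460; Andrade: $103; Nwosu: $595; Kowalski: $266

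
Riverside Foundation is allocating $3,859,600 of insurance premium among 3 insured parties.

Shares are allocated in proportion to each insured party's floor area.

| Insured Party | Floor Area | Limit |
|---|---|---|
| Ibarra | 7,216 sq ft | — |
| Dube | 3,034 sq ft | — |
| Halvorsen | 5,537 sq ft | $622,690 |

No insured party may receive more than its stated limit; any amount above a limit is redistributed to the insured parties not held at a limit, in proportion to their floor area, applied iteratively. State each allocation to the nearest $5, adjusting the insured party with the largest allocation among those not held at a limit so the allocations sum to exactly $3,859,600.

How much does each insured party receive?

Ibarra: $2,278,785; Dube: $958,125; Halvorsen: $622,690

Total floor area = 15,787.
Proportional shares (ignoring caps): Ibarra 1,764,165.05; Dube 741,751.21; Halvorsen 1,353,683.74.
Cap binds for Halvorsen ($622,690); residual $3,236,910 reallocated over remaining floor area 10,250.
Redistributed shares: Ibarra 2,278,784.64 → $2,278,785; Dube 958,125.36 → $958,125.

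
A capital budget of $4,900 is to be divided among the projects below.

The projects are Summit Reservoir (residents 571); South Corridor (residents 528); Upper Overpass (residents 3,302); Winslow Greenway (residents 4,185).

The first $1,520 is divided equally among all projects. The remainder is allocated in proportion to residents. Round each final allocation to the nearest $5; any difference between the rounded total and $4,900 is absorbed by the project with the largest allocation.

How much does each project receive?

First tranche $1,520 split equally: $380 each.
Remainder $3,380 by residents (total 8,586): Summit Reservoir 224.78 → $225; South Corridor 207.85 → $210; Upper Overpass 1,299.88 → $1,300; Winslow Greenway 1,647.48 → $1,645.
Totals: Summit Reservoir $380 + $225 = $605; South Corridor $380 + $210 = $590; Upper Overpass $380 + $1,300 = $1,680; Winslow Greenway $380 + $1,645 = $2,025.

Summit Reservoir: $605 | South Corridor: $590 | Upper Overpass: $1,680 | Winslow Greenway: $2,025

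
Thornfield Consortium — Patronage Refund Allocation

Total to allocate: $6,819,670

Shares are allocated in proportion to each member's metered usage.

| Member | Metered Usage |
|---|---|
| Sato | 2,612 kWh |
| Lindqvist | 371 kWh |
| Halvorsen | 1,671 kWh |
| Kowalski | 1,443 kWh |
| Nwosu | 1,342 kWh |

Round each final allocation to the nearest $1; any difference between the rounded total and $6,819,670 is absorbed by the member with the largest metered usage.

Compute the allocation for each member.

Sato: $2,394,538; Lindqvist: $340,113; Halvorsen: $1,531,882; Kowalski: $1,322,864; Nwosu: $1,230,273

Sum of metered usage: 7,439.
Unrounded shares: Sato 2,612/7,439 × $6,819,670 = 2,394,539.33; Lindqvist 371/7,439 × $6,819,670 = 340,112.59; Halvorsen 1,671/7,439 × $6,819,670 = 1,531,881.78; Kowalski 1,443/7,439 × $6,819,670 = 1,322,863.80; Nwosu 1,342/7,439 × $6,819,670 = 1,230,272.502.
After rounding ($1): Sato $2,394,539; Lindqvist $340,113; Halvorsen $1,531,882; Kowalski $1,322,864; Nwosu $1,230,273. Sum = $6,819,671.
Difference $6,819,670 − $6,819,671 = −$1 applied to largest metered usage (Sato): Sato becomes $2,394,538.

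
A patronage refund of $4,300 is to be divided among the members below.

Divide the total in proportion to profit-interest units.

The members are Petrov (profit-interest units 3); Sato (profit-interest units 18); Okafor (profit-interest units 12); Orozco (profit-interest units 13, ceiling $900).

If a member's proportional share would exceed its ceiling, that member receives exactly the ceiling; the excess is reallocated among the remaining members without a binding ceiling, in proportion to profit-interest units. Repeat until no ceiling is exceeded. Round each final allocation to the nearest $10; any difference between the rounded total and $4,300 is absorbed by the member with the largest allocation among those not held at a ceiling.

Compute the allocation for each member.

Profit-interest units total: 46.
Proportional shares (ignoring caps): Petrov 280.43; Sato 1,682.61; Okafor 1,121.74; Orozco 1,215.22.
Held at cap: Orozco ($900); residual $3,400 reallocated over remaining profit-interest units 33.
Remaining shares: Petrov 309.09 → $310; Sato 1,854.55 → $1,850; Okafor 1,236.36 → $1,240.

Petrov: $310 · Sato: $1,850 · Okafor: $1,240 · Orozco: $900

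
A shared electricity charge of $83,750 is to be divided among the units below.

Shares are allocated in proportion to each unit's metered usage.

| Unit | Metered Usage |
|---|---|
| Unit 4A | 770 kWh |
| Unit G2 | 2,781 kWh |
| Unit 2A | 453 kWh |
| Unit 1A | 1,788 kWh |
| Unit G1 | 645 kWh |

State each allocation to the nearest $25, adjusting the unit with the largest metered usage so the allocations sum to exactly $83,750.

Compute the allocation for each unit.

Metered usage total: 6,437.
Pro-rata amounts: Unit 4A 770/6,437 × $83,750 = 10,018.25; Unit G2 2,781/6,437 × $83,750 = 36,182.81; Unit 2A 453/6,437 × $83,750 = 5,893.86; Unit 1A 1,788/6,437 × $83,750 = 23,263.17; Unit G1 645/6,437 × $83,750 = 8,391.91.
Rounded to nearest $25: Unit 4A $10,025; Unit G2 $36,175; Unit 2A $5,900; Unit 1A $23,275; Unit G1 $8,400. Sum = $83,775.
Difference $83,750 − $83,775 = −$25 applied to largest metered usage (Unit G2): Unit G2 becomes $36,150.

Unit 4A: $10,025 | Unit G2: $36,150 | Unit 2A: $5,900 | Unit 1A: $23,275 | Unit G1: $8,400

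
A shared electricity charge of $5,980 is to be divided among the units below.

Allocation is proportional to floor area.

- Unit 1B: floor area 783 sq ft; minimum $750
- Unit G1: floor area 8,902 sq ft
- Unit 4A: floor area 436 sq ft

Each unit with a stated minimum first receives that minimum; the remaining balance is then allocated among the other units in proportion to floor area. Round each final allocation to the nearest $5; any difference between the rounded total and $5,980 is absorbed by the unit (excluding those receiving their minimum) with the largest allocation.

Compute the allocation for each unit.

Minimums first: Unit 1B $750. Balance $5,230.
Balance split over remaining floor area 9,338: Unit G1 4,985.81 → $4,985; Unit 4A 244.19 → $245.

Unit 1B: $750; Unit G1: $4,985; Unit 4A: $245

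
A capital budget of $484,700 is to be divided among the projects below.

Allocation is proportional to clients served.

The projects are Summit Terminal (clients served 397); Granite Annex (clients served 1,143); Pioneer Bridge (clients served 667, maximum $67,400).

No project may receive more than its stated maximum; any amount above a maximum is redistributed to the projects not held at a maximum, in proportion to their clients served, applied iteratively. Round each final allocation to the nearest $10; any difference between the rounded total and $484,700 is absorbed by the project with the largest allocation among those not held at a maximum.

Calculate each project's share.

Summit Terminal: $107,580 · Granite Annex: $309,720 · Pioneer Bridge: $67,400

Total clients served = 2,207.
Proportional shares (ignoring caps): Summit Terminal 87,188.90; Granite Annex 251,024.97; Pioneer Bridge 146,486.14.
Held at cap: Pioneer Bridge ($67,400); balance $417,300 reallocated over remaining clients served 1,540.
Redistributed shares: Summit Terminal 107,576.69 → $107,580; Granite Annex 309,723.31 → $309,720.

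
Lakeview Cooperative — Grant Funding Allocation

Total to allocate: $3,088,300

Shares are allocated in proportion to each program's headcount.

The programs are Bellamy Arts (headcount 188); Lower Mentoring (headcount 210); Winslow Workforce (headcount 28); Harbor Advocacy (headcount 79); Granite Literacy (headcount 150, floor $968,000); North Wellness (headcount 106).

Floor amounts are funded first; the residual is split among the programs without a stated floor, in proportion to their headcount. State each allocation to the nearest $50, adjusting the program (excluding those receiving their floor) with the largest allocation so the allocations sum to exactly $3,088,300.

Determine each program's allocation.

Guaranteed amounts: Granite Literacy $968,000. Residual $2,120,300.
Residual split over remaining headcount 611: Bellamy Arts 652,400.00 → $652,400; Lower Mentoring 728,744.68 → $728,750; Winslow Workforce 97,165.96 → $97,150; Harbor Advocacy 274,146.81 → $274,150; North Wellness 367,842.55 → $367,850.

Bellamy Arts: $652,400 | Lower Mentoring: $728,750 | Winslow Workforce: $97,150 | Harbor Advocacy: $274,150 | Granite Literacy: $968,000 | North Wellness: $367,850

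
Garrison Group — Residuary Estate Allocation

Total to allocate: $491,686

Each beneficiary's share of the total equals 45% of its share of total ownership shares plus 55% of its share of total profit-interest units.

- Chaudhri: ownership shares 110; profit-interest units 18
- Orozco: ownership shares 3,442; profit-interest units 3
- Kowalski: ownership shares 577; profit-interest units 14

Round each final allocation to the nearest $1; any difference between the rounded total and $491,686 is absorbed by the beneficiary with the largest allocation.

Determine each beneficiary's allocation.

Chaudhri: $144,971 · Orozco: $207,625 · Kowalski: $139,090

Ownership shares total 4,129; profit-interest units total 35.
Combined weights (45% ownership shares + 55% profit-interest units): Chaudhri 0.2948; Orozco 0.4223; Kowalski 0.2829.
Unrounded shares: Chaudhri 144,971.41; Orozco 207,624.25; Kowalski 139,090.34.
At nearest $1: Chaudhri $144,971; Orozco $207,624; Kowalski $139,090. Sum = $491,685.
Difference $491,686 − $491,685 = +$1 applied to largest allocation (Orozco): Orozco becomes $207,625.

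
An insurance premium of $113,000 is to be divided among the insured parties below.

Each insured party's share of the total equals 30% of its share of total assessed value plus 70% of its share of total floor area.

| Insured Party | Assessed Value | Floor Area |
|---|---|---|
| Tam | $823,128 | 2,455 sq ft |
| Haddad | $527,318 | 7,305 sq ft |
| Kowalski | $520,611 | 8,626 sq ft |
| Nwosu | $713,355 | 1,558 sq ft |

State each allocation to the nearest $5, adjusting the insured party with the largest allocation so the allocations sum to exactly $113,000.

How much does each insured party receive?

Assessed value total 2,584,412; floor area total 19,944.
Composite weights (30% assessed value + 70% floor area): Tam 0.1817; Haddad 0.3176; Kowalski 0.3632; Nwosu 0.1375.
Unrounded shares: Tam 20,533.84; Haddad 35,889.28; Kowalski 41,040.53; Nwosu 15,536.34.
After rounding ($5): Tam $20,535; Haddad $35,890; Kowalski $41,040; Nwosu $15,535. Sum = $113,000.
Rounded total matches; no reconciliation needed.

Tam: $20,535 · Haddad: $35,890 · Kowalski: $41,040 · Nwosu: $15,535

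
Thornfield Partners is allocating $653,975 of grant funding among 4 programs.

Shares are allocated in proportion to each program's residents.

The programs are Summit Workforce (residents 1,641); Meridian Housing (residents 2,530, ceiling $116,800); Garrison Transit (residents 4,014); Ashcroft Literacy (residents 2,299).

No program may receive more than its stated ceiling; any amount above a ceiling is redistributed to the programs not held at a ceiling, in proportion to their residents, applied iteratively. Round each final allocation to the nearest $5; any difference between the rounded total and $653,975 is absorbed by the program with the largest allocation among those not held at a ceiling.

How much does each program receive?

Summit Workforce: $110,825; Meridian Housing: $116,800; Garrison Transit: $271,085; Ashcroft Literacy: $155,265

Combined residents = 10,484.
Unconstrained shares: Summit Workforce 102,362.93; Meridian Housing 157,817.32; Garrison Transit 250,386.84; Ashcroft Literacy 143,407.91.
Held at cap: Meridian Housing ($116,800); balance $537,175 reallocated over remaining residents 7,954.
Redistributed shares: Summit Workforce 110,825.27 → $110,825; Garrison Transit 271,086.30 → $271,085; Ashcroft Literacy 155,263.43 → $155,265.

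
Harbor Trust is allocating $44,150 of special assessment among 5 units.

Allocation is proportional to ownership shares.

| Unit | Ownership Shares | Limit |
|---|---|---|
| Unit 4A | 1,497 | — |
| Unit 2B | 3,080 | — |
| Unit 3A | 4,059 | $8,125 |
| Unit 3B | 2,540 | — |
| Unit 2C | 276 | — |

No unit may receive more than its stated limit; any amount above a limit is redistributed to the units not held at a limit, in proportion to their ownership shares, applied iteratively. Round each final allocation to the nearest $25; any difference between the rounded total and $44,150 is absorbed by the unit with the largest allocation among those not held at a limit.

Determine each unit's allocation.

Sum of ownership shares: 11,452.
Unconstrained shares: Unit 4A 5,771.27; Unit 2B 11,874.08; Unit 3A 15,648.35; Unit 3B 9,792.26; Unit 2C 1,064.04.
Held at cap: Unit 3A ($8,125); balance $36,025 reallocated over remaining ownership shares 7,393.
Redistributed shares: Unit 4A 7,294.66 → $7,300; Unit 2B 15,008.39 → $15,000; Unit 3B 12,377.05 → $12,375; Unit 2C 1,344.91 → $1,350.

Unit 4A: $7,300 | Unit 2B: $15,000 | Unit 3A: $8,125 | Unit 3B: $12,375 | Unit 2C: $1,350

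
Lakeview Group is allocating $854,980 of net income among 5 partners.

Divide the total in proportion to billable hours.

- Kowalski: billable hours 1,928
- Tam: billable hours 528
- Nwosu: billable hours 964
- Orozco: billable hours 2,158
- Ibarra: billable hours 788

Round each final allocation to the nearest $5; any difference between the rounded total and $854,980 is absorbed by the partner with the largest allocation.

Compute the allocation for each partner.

Kowalski: $258,940 · Tam: $70,915 · Nwosu: $129,470 · Orozco: $289,825 · Ibarra: $105,830

Sum of billable hours: 6,366.
Raw shares: Kowalski 1,928/6,366 × $854,980 = 258,938.33; Tam 528/6,366 × $854,980 = 70,912.57; Nwosu 964/6,366 × $854,980 = 129,469.17; Orozco 2,158/6,366 × $854,980 = 289,828.28; Ibarra 788/6,366 × $854,980 = 105,831.64.
At nearest $5: Kowalski $258,940; Tam $70,915; Nwosu $129,470; Orozco $289,830; Ibarra $105,830. Sum = $854,985.
Difference $854,980 − $854,985 = −$5 applied to largest allocation (Orozco): Orozco becomes $289,825.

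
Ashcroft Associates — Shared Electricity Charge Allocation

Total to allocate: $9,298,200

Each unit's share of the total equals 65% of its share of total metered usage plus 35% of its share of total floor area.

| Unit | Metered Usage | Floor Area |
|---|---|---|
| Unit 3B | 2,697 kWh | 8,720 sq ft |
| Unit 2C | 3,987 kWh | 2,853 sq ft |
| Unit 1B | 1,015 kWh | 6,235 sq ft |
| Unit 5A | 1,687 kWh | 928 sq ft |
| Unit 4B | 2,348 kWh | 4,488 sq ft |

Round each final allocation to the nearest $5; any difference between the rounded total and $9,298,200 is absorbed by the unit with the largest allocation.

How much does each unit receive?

Totals — metered usage 11,734, floor area 23,224.
Composite weights (65% metered usage + 35% floor area): Unit 3B 0.2808; Unit 2C 0.2639; Unit 1B 0.1502; Unit 5A 0.1074; Unit 4B 0.1977.
Raw shares: Unit 3B 2,611,073.65; Unit 2C 2,453,373.39; Unit 1B 1,396,504.03; Unit 5A 998,963.17; Unit 4B 1,838,285.76.
Rounded to nearest $5: Unit 3B $2,611,075; Unit 2C $2,453,375; Unit 1B $1,396,505; Unit 5A $998,965; Unit 4B $1,838,285. Sum = $9,298,205.
Difference $9,298,200 − $9,298,205 = −$5 applied to largest allocation (Unit 3B): Unit 3B becomes $2,611,070.

Unit 3B: $2,611,070 · Unit 2C: $2,453,375 · Unit 1B: $1,396,505 · Unit 5A: $998,965 · Unit 4B: $1,838,285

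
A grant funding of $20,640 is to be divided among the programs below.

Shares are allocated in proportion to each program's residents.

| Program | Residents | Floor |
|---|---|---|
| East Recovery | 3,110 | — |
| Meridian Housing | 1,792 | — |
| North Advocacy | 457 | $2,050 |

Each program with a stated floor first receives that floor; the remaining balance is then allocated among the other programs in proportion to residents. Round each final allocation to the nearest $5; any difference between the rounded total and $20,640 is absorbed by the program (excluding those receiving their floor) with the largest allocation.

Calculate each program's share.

Fund the minimums — North Advocacy $2,050. Balance $18,590.
Balance split over remaining residents 4,902: East Recovery 11,794.15 → $11,795; Meridian Housing 6,795.85 → $6,795.

East Recovery: $11,795; Meridian Housing: $6,795; North Advocacy: $2,050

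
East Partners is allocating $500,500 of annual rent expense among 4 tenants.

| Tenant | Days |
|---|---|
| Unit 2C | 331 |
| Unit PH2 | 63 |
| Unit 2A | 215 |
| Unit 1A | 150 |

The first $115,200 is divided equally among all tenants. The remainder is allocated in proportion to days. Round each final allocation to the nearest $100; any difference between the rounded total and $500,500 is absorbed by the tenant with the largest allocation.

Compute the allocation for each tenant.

$115,200 shared equally gives $28,800 per tenant.
Remainder $385,300 by days (total 759): Unit 2C 168,029.38 → $168,000; Unit PH2 31,981.42 → $32,000; Unit 2A 109,142.95 → $109,100; Unit 1A 76,146.25 → $76,100.
Rounding difference +$100 on remainder applied to Unit 2C.
Totals: Unit 2C $28,800 + $168,100 = $196,900; Unit PH2 $28,800 + $32,000 = $60,800; Unit 2A $28,800 + $109,100 = $137,900; Unit 1A $28,800 + $76,100 = $104,900.

Unit 2C: $196,900; Unit PH2: $60,800; Unit 2A: $137,900; Unit 1A: $104,900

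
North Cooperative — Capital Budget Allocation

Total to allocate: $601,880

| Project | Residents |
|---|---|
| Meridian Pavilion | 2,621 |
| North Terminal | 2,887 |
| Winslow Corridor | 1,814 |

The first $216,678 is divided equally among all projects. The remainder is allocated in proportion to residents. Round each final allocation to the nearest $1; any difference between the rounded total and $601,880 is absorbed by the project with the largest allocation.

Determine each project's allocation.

Meridian Pavilion: $210,114; North Terminal: $224,108; Winslow Corridor: $167,658

$216,678 shared equally gives $72,226 per project.
Remainder $385,202 by residents (total 7,322): Meridian Pavilion 137,887.80 → $137,888; North Terminal 151,881.75 → $151,882; Winslow Corridor 95,432.45 → $95,432.
Totals: Meridian Pavilion $72,226 + $137,888 = $210,114; North Terminal $72,226 + $151,882 = $224,108; Winslow Corridor $72,226 + $95,432 = $167,658.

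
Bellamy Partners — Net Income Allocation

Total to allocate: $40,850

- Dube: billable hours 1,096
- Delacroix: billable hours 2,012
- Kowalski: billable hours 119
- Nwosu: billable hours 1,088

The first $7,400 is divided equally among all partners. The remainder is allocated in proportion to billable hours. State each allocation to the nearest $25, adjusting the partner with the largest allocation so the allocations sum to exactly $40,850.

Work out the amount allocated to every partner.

Dube: $10,350 | Delacroix: $17,450 | Kowalski: $2,775 | Nwosu: $10,275

Equal tier: $7,400 ÷ 4 = $1,850 apiece.
Remainder $33,450 by billable hours (total 4,315): Dube 8,496.22 → $8,500; Delacroix 15,597.08 → $15,600; Kowalski 922.49 → $925; Nwosu 8,434.21 → $8,425.
Totals: Dube $1,850 + $8,500 = $10,350; Delacroix $1,850 + $15,600 = $17,450; Kowalski $1,850 + $925 = $2,775; Nwosu $1,850 + $8,425 = $10,275.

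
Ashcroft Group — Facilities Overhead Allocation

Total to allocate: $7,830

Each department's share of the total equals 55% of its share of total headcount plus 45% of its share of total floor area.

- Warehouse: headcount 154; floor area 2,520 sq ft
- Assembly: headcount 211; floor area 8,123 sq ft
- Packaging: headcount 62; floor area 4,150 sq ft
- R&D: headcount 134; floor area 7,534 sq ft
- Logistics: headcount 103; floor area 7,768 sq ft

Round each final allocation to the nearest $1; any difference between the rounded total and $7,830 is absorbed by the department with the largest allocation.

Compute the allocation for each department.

Warehouse: $1,294 | Assembly: $2,320 | Packaging: $888 | R&D: $1,751 | Logistics: $1,577

Headcount total 664; floor area total 30,095.
Composite weights (55% headcount + 45% floor area): Warehouse 0.1652; Assembly 0.2962; Packaging 0.1134; R&D 0.2236; Logistics 0.2015.
Pro-rata amounts: Warehouse 1,293.84; Assembly 2,319.52; Packaging 887.99; R&D 1,751.16; Logistics 1,577.498.
At nearest $1: Warehouse $1,294; Assembly $2,320; Packaging $888; R&D $1,751; Logistics $1,577. Sum = $7,830.
No rounding difference to absorb.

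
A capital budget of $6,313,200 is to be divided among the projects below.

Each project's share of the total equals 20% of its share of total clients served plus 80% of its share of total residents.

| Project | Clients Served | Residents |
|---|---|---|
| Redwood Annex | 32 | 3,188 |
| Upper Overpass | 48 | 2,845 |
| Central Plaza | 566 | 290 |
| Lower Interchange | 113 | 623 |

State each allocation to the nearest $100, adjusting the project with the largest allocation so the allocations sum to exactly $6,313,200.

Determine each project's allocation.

Clients served total 759; residents total 6,946.
Blended shares (20% clients served + 80% residents): Redwood Annex 0.3756; Upper Overpass 0.3403; Central Plaza 0.1825; Lower Interchange 0.1015.
Pro-rata amounts: Redwood Annex 2,371,285.27; Upper Overpass 2,148,500.79; Central Plaza 1,152,437.59; Lower Interchange 640,976.34.
After rounding ($100): Redwood Annex $2,371,300; Upper Overpass $2,148,500; Central Plaza $1,152,400; Lower Interchange $641,000. Sum = $6,313,200.
Rounded total matches; no reconciliation needed.

Redwood Annex: $2,371,300; Upper Overpass: $2,148,500; Central Plaza: $1,152,400; Lower Interchange: $641,000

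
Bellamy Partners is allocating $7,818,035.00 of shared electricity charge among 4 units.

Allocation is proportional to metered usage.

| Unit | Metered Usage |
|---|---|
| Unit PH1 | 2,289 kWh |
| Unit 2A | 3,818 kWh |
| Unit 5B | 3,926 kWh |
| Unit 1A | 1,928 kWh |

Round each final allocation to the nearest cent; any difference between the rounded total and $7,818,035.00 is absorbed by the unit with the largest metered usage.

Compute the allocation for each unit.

Unit PH1: $1,496,152.67 · Unit 2A: $2,495,548.67 · Unit 5B: $2,566,140.41 · Unit 1A: $1,260,193.25

Combined metered usage = 2,289 + 3,818 + 3,926 + 1,928 = 11,961.
Pro-rata amounts: Unit PH1 1,496,152.6724; Unit 2A 2,495,548.6690; Unit 5B 2,566,140.4072; Unit 1A 1,260,193.2514.
Rounded to nearest cent: Unit PH1 $1,496,152.67; Unit 2A $2,495,548.67; Unit 5B $2,566,140.41; Unit 1A $1,260,193.25. Sum = $7,818,035.00.
Sum already equals the total — no adjustment.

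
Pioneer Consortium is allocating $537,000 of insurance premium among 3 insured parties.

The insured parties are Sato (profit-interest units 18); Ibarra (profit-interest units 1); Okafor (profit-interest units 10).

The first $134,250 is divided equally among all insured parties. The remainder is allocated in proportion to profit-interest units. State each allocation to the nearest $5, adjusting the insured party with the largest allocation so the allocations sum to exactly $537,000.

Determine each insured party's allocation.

$134,250 shared equally gives $44,750 per insured party.
Remainder $402,750 by profit-interest units (total 29): Sato 249,982.76 → $249,985; Ibarra 13,887.93 → $13,890; Okafor 138,879.31 → $138,880.
Rounding difference −$5 on remainder applied to Sato.
Totals: Sato $44,750 + $249,980 = $294,730; Ibarra $44,750 + $13,890 = $58,640; Okafor $44,750 + $138,880 = $183,630.

Sato: $294,730; Ibarra: $58,640; Okafor: $183,630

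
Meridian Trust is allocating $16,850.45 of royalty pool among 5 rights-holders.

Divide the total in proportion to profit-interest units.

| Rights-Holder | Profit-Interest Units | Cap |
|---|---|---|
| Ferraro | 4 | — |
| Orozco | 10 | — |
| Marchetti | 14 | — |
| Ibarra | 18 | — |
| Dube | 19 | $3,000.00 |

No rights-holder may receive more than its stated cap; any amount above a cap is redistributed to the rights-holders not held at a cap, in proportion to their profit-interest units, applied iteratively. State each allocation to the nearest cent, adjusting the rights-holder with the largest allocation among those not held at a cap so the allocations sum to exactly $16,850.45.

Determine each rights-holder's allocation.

Ferraro: $1,204.39 | Orozco: $3,010.97 | Marchetti: $4,215.35 | Ibarra: $5,419.74 | Dube: $3,000.00

Sum of profit-interest units: 65.
Proportional shares (ignoring caps): Ferraro 1,036.9508; Orozco 2,592.3769; Marchetti 3,629.3277; Ibarra 4,666.2785; Dube 4,925.5162.
Cap binds for Dube ($3,000.00); remaining pool $13,850.45 reallocated over remaining profit-interest units 46.
Redistributed shares: Ferraro 1,204.3870 → $1,204.39; Orozco 3,010.9674 → $3,010.97; Marchetti 4,215.3543 → $4,215.35; Ibarra 5,419.7413 → $5,419.74.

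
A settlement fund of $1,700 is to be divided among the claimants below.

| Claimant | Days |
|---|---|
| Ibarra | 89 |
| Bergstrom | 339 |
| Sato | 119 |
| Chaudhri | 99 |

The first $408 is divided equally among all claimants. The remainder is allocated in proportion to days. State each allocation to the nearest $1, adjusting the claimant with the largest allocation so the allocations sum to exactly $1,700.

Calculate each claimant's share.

Equal tier: $408 ÷ 4 = $102 apiece.
Remainder $1,292 by days (total 646): Ibarra 178.00 → $178; Bergstrom 678.00 → $678; Sato 238.00 → $238; Chaudhri 198.00 → $198.
Totals: Ibarra $102 + $178 = $280; Bergstrom $102 + $678 = $780; Sato $102 + $238 = $340; Chaudhri $102 + $198 = $300.

Ibarra: $280 | Bergstrom: $780 | Sato: $340 | Chaudhri: $300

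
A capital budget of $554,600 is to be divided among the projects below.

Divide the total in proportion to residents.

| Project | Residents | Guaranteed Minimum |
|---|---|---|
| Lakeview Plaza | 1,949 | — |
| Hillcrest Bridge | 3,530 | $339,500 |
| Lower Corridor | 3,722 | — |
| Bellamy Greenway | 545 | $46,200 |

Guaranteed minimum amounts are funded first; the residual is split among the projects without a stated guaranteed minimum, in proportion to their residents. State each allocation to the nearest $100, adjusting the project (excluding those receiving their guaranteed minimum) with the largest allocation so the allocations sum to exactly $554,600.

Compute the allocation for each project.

Lakeview Plaza: $58,000 · Hillcrest Bridge: $339,500 · Lower Corridor: $110,900 · Bellamy Greenway: $46,200

Minimums first: Hillcrest Bridge $339,500; Bellamy Greenway $46,200. Residual $168,900.
Residual split over remaining residents 5,671: Lakeview Plaza 58,047.28 → $58,000; Lower Corridor 110,852.72 → $110,900.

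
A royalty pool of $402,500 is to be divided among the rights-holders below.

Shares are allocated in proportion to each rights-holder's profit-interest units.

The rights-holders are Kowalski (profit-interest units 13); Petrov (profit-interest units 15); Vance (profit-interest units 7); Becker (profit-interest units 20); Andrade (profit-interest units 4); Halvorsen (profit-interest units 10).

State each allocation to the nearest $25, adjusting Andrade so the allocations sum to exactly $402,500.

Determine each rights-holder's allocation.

Total profit-interest units = 69.
Proportional shares: Kowalski 13/69 × $402,500 = 75,833.33; Petrov 15/69 × $402,500 = 87,500.00; Vance 7/69 × $402,500 = 40,833.33; Becker 20/69 × $402,500 = 116,666.67; Andrade 4/69 × $402,500 = 23,333.33; Halvorsen 10/69 × $402,500 = 58,333.33.
Rounded to nearest $25: Kowalski $75,825; Petrov $87,500; Vance $40,825; Becker $116,675; Andrade $23,325; Halvorsen $58,325. Sum = $402,475.
Difference $402,500 − $402,475 = +$25 applied to Andrade: Andrade becomes $23,350.

Kowalski: $75,825 · Petrov: $87,500 · Vance: $40,825 · Becker: $116,675 · Andrade: $23,350 · Halvorsen: $58,325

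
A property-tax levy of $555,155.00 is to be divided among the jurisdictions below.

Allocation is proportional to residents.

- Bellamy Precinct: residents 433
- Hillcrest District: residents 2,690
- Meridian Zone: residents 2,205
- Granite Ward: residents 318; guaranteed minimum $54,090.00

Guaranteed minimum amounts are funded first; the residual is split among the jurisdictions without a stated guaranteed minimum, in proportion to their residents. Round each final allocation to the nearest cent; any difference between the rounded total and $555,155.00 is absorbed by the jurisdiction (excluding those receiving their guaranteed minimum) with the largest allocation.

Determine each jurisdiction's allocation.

Bellamy Precinct: $40,720.94 | Hillcrest District: $252,977.63 | Meridian Zone: $207,366.43 | Granite Ward: $54,090.00

Guaranteed amounts: Granite Ward $54,090.00. Remaining pool $501,065.00.
Remaining pool split over remaining residents 5,328: Bellamy Precinct 40,720.9356 → $40,720.94; Hillcrest District 252,977.6370 → $252,977.64; Meridian Zone 207,366.4274 → $207,366.43.
Rounding difference −$0.01 applied to Hillcrest District → $252,977.63.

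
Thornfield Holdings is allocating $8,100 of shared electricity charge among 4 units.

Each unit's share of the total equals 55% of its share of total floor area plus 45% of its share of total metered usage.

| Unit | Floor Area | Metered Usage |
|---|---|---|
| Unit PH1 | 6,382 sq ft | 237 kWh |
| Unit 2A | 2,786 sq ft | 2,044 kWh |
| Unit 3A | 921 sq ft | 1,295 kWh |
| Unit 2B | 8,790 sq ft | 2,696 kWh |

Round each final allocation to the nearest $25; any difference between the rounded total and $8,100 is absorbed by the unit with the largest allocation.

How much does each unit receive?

Unit PH1: $1,650 · Unit 2A: $1,850 · Unit 3A: $975 · Unit 2B: $3,625

Floor area total 18,879; metered usage total 6,272.
Blended shares (55% floor area + 45% metered usage): Unit PH1 0.2029; Unit 2A 0.2278; Unit 3A 0.1197; Unit 2B 0.4495.
Raw shares: Unit PH1 1,643.74; Unit 2A 1,845.31; Unit 3A 969.93; Unit 2B 3,641.03.
After rounding ($25): Unit PH1 $1,650; Unit 2A $1,850; Unit 3A $975; Unit 2B $3,650. Sum = $8,125.
Difference $8,100 − $8,125 = −$25 applied to largest allocation (Unit 2B): Unit 2B becomes $3,625.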